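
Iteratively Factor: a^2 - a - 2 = (a + 1)*(a - 2)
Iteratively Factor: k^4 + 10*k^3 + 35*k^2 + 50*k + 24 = (k + 4)*(k^3 + 6*k^2 + 11*k + 6) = (k + 2)*(k + 4)*(k^2 + 4*k + 3) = (k + 2)*(k + 3)*(k + 4)*(k + 1)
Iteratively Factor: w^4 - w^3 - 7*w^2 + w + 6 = (w + 2)*(w^3 - 3*w^2 - w + 3) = (w - 1)*(w + 2)*(w^2 - 2*w - 3) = (w - 3)*(w - 1)*(w + 2)*(w + 1)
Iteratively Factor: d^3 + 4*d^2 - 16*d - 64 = (d - 4)*(d^2 + 8*d + 16) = (d - 4)*(d + 4)*(d + 4)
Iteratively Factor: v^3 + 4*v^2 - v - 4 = (v + 4)*(v^2 - 1) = (v - 1)*(v + 4)*(v + 1)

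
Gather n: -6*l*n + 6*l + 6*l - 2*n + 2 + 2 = 12*l + n*(-6*l - 2) + 4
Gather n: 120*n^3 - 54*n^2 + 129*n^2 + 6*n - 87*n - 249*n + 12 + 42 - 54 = 120*n^3 + 75*n^2 - 330*n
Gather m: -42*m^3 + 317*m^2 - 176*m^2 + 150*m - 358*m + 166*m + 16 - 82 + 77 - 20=-42*m^3 + 141*m^2 - 42*m - 9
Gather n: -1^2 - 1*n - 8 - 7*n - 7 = -8*n - 16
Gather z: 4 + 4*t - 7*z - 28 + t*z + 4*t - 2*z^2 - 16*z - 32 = 8*t - 2*z^2 + z*(t - 23) - 56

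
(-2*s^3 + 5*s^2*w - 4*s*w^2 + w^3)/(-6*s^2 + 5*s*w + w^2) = (2*s^2 - 3*s*w + w^2)/(6*s + w)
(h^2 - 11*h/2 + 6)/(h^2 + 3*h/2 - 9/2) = (h - 4)/(h + 3)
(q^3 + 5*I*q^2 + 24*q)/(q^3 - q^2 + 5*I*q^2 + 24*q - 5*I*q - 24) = q/(q - 1)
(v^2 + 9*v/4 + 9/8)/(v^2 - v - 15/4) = (4*v + 3)/(2*(2*v - 5))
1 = 1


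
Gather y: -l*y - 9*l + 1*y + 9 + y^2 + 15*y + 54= -9*l + y^2 + y*(16 - l) + 63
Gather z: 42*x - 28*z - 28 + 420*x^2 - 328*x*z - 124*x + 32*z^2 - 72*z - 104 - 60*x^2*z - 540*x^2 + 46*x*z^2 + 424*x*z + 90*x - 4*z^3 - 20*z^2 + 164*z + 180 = -120*x^2 + 8*x - 4*z^3 + z^2*(46*x + 12) + z*(-60*x^2 + 96*x + 64) + 48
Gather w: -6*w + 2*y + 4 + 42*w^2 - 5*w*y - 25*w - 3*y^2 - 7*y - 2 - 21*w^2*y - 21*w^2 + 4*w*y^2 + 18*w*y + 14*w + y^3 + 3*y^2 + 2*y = w^2*(21 - 21*y) + w*(4*y^2 + 13*y - 17) + y^3 - 3*y + 2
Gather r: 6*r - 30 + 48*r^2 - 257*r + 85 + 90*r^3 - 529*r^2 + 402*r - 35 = 90*r^3 - 481*r^2 + 151*r + 20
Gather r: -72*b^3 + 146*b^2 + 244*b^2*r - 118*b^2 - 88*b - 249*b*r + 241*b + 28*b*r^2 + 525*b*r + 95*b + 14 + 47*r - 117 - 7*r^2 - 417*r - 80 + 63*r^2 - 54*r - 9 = -72*b^3 + 28*b^2 + 248*b + r^2*(28*b + 56) + r*(244*b^2 + 276*b - 424) - 192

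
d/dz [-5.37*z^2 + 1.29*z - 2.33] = 1.29 - 10.74*z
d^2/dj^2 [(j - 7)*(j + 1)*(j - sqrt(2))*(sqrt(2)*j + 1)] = 12*sqrt(2)*j^2 - 36*sqrt(2)*j - 6*j - 16*sqrt(2) + 12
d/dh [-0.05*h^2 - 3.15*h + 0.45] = -0.1*h - 3.15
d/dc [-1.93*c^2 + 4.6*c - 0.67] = 4.6 - 3.86*c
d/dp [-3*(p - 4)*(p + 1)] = 9 - 6*p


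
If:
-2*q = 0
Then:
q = 0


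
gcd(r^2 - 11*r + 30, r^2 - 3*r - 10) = r - 5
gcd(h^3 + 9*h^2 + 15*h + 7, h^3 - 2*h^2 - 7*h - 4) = h^2 + 2*h + 1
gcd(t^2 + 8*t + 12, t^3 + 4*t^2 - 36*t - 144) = t + 6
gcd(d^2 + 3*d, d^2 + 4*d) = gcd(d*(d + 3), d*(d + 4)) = d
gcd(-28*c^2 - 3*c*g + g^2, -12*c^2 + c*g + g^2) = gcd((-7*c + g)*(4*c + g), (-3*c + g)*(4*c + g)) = 4*c + g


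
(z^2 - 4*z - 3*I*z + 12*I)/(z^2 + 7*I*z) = (z^2 - 4*z - 3*I*z + 12*I)/(z*(z + 7*I))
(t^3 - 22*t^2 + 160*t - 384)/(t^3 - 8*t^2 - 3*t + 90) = (t^2 - 16*t + 64)/(t^2 - 2*t - 15)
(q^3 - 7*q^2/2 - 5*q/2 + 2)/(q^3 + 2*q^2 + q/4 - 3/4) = 2*(q - 4)/(2*q + 3)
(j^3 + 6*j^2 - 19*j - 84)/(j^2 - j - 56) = (j^2 - j - 12)/(j - 8)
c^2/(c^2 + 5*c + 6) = c^2/(c^2 + 5*c + 6)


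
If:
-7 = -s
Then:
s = 7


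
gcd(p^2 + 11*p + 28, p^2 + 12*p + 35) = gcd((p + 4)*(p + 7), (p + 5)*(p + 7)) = p + 7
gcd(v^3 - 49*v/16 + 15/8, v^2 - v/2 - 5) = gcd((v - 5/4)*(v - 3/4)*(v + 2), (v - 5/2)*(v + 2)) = v + 2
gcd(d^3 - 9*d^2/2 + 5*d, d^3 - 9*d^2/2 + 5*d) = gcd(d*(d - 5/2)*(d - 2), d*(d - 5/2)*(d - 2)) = d^3 - 9*d^2/2 + 5*d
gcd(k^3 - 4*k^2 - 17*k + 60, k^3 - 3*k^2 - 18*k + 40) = k^2 - k - 20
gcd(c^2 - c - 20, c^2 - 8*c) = 1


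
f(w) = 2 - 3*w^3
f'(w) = -9*w^2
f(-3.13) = 93.99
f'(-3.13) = -88.17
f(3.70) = -149.96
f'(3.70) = -123.21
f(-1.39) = 10.06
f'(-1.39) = -17.39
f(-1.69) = 16.48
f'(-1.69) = -25.70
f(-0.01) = 2.00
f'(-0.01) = -0.00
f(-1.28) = 8.29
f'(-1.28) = -14.75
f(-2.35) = 40.93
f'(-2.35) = -49.70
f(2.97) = -76.59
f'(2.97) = -79.39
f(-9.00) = 2189.00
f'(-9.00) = -729.00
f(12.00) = -5182.00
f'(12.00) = -1296.00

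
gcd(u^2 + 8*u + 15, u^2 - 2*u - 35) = u + 5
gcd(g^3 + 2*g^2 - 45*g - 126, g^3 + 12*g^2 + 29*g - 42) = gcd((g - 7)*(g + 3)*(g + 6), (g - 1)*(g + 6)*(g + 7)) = g + 6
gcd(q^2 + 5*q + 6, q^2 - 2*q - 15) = q + 3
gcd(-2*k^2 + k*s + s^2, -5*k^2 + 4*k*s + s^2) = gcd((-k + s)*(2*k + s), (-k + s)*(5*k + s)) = -k + s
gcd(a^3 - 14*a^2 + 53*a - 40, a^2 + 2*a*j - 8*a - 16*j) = a - 8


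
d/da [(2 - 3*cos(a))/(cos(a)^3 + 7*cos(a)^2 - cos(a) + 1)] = (-6*cos(a)^3 - 15*cos(a)^2 + 28*cos(a) + 1)*sin(a)/(sin(a)^2*cos(a) + 7*sin(a)^2 - 8)^2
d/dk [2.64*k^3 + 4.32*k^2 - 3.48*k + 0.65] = 7.92*k^2 + 8.64*k - 3.48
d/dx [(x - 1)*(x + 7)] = 2*x + 6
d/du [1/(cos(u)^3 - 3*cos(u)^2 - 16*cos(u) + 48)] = (3*cos(u)^2 - 6*cos(u) - 16)*sin(u)/(cos(u)^3 - 3*cos(u)^2 - 16*cos(u) + 48)^2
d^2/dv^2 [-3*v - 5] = 0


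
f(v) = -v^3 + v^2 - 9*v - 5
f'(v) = -3*v^2 + 2*v - 9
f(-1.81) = 20.50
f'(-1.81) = -22.45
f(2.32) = -32.98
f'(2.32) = -20.51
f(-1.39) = 12.13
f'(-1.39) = -17.58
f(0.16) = -6.42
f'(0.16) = -8.76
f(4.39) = -109.84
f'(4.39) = -58.04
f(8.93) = -717.75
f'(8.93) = -230.37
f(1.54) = -20.14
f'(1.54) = -13.03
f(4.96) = -147.06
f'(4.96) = -72.88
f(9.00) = -734.00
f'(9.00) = -234.00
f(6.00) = -239.00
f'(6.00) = -105.00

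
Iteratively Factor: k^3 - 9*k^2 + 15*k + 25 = (k - 5)*(k^2 - 4*k - 5) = (k - 5)^2*(k + 1)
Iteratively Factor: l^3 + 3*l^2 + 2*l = (l + 1)*(l^2 + 2*l) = (l + 1)*(l + 2)*(l)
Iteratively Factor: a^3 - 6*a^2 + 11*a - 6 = (a - 2)*(a^2 - 4*a + 3) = (a - 2)*(a - 1)*(a - 3)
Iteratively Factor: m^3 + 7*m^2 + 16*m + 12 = (m + 2)*(m^2 + 5*m + 6) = (m + 2)*(m + 3)*(m + 2)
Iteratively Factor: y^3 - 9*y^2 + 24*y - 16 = (y - 4)*(y^2 - 5*y + 4) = (y - 4)*(y - 1)*(y - 4)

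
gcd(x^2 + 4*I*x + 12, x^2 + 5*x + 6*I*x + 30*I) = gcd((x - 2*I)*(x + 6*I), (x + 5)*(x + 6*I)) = x + 6*I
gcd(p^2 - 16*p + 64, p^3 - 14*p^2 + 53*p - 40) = p - 8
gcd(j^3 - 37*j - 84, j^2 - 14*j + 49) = j - 7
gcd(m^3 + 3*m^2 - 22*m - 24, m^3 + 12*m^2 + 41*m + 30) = m^2 + 7*m + 6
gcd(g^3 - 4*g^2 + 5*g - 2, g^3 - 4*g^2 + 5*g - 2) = g^3 - 4*g^2 + 5*g - 2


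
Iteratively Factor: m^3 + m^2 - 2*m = (m - 1)*(m^2 + 2*m) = (m - 1)*(m + 2)*(m)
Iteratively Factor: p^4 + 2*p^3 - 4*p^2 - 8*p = (p + 2)*(p^3 - 4*p) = (p + 2)^2*(p^2 - 2*p) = (p - 2)*(p + 2)^2*(p)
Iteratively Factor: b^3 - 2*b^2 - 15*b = (b - 5)*(b^2 + 3*b) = b*(b - 5)*(b + 3)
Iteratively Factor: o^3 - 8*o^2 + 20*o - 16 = (o - 4)*(o^2 - 4*o + 4) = (o - 4)*(o - 2)*(o - 2)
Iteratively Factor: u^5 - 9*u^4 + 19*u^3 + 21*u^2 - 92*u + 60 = (u - 1)*(u^4 - 8*u^3 + 11*u^2 + 32*u - 60) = (u - 5)*(u - 1)*(u^3 - 3*u^2 - 4*u + 12) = (u - 5)*(u - 2)*(u - 1)*(u^2 - u - 6) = (u - 5)*(u - 3)*(u - 2)*(u - 1)*(u + 2)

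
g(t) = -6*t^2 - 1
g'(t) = -12*t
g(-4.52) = -123.58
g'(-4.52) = 54.24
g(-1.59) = -16.17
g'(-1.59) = 19.08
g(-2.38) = -34.99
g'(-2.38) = 28.56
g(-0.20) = -1.24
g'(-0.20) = 2.40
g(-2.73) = -45.72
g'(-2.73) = 32.76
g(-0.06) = -1.02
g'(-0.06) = 0.72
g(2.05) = -26.22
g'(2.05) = -24.60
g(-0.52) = -2.62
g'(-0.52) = 6.24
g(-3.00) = -55.00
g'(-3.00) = 36.00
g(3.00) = -55.00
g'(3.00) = -36.00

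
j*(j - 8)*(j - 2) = j^3 - 10*j^2 + 16*j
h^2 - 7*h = h*(h - 7)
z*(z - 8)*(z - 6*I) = z^3 - 8*z^2 - 6*I*z^2 + 48*I*z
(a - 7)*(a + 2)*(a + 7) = a^3 + 2*a^2 - 49*a - 98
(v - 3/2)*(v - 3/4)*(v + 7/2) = v^3 + 5*v^2/4 - 27*v/4 + 63/16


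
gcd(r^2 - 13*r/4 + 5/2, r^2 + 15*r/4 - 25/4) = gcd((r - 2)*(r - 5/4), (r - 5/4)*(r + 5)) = r - 5/4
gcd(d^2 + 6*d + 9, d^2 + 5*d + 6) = d + 3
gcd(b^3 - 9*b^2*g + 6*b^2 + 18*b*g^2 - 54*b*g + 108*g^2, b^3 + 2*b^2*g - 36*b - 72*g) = b + 6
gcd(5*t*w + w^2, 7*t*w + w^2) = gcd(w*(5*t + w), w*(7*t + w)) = w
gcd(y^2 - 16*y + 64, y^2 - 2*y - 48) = y - 8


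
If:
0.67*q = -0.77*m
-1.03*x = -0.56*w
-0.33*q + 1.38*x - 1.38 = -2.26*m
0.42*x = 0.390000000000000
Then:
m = 0.04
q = -0.04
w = 1.71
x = 0.93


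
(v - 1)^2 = v^2 - 2*v + 1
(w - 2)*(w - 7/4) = w^2 - 15*w/4 + 7/2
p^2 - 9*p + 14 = (p - 7)*(p - 2)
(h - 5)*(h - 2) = h^2 - 7*h + 10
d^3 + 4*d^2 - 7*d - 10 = (d - 2)*(d + 1)*(d + 5)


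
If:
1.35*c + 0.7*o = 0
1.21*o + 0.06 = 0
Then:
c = 0.03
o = -0.05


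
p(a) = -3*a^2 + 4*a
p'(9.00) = -50.00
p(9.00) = -207.00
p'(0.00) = 4.00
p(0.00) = 0.00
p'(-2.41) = 18.46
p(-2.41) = -27.06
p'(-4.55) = 31.30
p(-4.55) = -80.31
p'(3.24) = -15.44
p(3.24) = -18.53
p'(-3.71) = 26.26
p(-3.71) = -56.13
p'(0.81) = -0.86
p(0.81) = 1.27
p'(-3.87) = 27.22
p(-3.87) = -60.41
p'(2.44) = -10.64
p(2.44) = -8.10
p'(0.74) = -0.44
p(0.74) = 1.32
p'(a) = 4 - 6*a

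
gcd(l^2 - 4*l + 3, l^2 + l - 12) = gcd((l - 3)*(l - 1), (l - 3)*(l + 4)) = l - 3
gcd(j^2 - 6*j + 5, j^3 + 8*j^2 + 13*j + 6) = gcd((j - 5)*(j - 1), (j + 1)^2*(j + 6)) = 1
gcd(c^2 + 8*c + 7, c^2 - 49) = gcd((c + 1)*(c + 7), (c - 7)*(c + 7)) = c + 7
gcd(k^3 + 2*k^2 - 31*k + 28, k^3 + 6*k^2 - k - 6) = k - 1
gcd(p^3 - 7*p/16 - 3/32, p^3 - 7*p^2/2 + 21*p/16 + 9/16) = p^2 - p/2 - 3/16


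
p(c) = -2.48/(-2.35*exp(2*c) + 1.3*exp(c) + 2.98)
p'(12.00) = 0.00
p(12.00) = 0.00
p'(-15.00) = 0.00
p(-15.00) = -0.83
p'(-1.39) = 0.01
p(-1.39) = -0.79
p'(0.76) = -1.87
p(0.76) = 0.50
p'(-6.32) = 0.00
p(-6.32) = -0.83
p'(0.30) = -82.35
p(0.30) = -5.48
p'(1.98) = -0.05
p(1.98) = 0.02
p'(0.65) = -3.68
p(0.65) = 0.79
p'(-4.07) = 0.01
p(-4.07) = -0.83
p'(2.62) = -0.01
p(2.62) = 0.01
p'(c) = -2.48*(4.7*exp(2*c) - 1.3*exp(c))/(-2.35*exp(2*c) + 1.3*exp(c) + 2.98)^2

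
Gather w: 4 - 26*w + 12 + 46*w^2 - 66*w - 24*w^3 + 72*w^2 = -24*w^3 + 118*w^2 - 92*w + 16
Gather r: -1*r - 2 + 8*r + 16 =7*r + 14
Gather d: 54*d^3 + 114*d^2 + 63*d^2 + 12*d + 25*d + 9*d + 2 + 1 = 54*d^3 + 177*d^2 + 46*d + 3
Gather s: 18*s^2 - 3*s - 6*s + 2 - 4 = 18*s^2 - 9*s - 2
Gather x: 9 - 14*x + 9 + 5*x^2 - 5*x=5*x^2 - 19*x + 18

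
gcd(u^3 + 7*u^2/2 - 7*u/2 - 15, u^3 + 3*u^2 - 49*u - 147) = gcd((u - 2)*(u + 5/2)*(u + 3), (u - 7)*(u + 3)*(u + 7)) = u + 3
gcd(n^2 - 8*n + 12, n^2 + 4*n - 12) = n - 2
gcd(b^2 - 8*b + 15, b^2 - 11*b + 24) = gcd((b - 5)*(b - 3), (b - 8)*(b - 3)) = b - 3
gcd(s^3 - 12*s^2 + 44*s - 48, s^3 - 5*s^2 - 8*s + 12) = s - 6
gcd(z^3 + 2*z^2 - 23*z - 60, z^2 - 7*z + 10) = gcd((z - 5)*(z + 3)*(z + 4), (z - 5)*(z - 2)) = z - 5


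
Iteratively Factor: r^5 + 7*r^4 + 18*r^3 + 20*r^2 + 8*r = (r)*(r^4 + 7*r^3 + 18*r^2 + 20*r + 8) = r*(r + 2)*(r^3 + 5*r^2 + 8*r + 4) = r*(r + 2)^2*(r^2 + 3*r + 2) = r*(r + 1)*(r + 2)^2*(r + 2)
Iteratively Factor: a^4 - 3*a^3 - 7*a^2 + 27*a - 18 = (a + 3)*(a^3 - 6*a^2 + 11*a - 6) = (a - 3)*(a + 3)*(a^2 - 3*a + 2) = (a - 3)*(a - 1)*(a + 3)*(a - 2)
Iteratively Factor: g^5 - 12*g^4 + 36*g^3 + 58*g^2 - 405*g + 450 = (g - 3)*(g^4 - 9*g^3 + 9*g^2 + 85*g - 150) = (g - 5)*(g - 3)*(g^3 - 4*g^2 - 11*g + 30) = (g - 5)^2*(g - 3)*(g^2 + g - 6) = (g - 5)^2*(g - 3)*(g + 3)*(g - 2)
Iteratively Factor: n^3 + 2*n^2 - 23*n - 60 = (n - 5)*(n^2 + 7*n + 12) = (n - 5)*(n + 3)*(n + 4)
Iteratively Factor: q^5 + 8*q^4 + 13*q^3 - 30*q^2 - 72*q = (q + 4)*(q^4 + 4*q^3 - 3*q^2 - 18*q) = (q + 3)*(q + 4)*(q^3 + q^2 - 6*q) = (q - 2)*(q + 3)*(q + 4)*(q^2 + 3*q) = (q - 2)*(q + 3)^2*(q + 4)*(q)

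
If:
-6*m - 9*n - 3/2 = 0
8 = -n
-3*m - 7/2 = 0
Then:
No Solution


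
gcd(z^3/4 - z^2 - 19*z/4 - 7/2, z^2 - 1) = z + 1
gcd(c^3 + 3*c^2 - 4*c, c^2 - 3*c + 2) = c - 1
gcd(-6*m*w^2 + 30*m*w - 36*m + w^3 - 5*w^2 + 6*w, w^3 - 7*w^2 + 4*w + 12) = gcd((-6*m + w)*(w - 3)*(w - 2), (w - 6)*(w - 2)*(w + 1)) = w - 2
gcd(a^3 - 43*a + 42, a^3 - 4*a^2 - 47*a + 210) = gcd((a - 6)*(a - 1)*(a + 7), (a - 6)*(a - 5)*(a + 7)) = a^2 + a - 42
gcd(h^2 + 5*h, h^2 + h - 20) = h + 5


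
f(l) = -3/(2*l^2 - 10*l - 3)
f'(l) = -3*(10 - 4*l)/(2*l^2 - 10*l - 3)^2 = 6*(2*l - 5)/(-2*l^2 + 10*l + 3)^2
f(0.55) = 0.38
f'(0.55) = -0.38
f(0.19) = 0.62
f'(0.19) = -1.19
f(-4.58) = -0.04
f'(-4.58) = -0.01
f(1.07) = 0.26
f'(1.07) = -0.13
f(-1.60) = -0.17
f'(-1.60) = -0.15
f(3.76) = 0.24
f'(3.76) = 0.10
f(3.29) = 0.21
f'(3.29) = 0.05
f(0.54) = 0.38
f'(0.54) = -0.38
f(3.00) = 0.20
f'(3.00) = 0.03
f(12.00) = -0.02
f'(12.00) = 0.00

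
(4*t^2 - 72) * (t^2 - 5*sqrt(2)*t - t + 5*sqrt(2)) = 4*t^4 - 20*sqrt(2)*t^3 - 4*t^3 - 72*t^2 + 20*sqrt(2)*t^2 + 72*t + 360*sqrt(2)*t - 360*sqrt(2)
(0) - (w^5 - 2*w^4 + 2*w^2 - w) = -w^5 + 2*w^4 - 2*w^2 + w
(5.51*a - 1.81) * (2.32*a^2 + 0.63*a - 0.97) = 12.7832*a^3 - 0.7279*a^2 - 6.485*a + 1.7557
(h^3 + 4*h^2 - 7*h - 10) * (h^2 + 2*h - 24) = h^5 + 6*h^4 - 23*h^3 - 120*h^2 + 148*h + 240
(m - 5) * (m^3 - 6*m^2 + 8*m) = m^4 - 11*m^3 + 38*m^2 - 40*m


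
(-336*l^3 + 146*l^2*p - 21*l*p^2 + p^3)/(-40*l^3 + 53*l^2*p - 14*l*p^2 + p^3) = (42*l^2 - 13*l*p + p^2)/(5*l^2 - 6*l*p + p^2)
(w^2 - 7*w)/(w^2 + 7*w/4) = 4*(w - 7)/(4*w + 7)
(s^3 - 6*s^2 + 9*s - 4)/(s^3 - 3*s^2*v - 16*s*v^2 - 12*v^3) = (-s^3 + 6*s^2 - 9*s + 4)/(-s^3 + 3*s^2*v + 16*s*v^2 + 12*v^3)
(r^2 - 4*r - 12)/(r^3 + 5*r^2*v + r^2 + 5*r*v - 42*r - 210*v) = (r + 2)/(r^2 + 5*r*v + 7*r + 35*v)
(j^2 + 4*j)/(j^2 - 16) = j/(j - 4)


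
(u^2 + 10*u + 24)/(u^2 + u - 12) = (u + 6)/(u - 3)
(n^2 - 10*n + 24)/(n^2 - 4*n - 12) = (n - 4)/(n + 2)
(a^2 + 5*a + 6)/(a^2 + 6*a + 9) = (a + 2)/(a + 3)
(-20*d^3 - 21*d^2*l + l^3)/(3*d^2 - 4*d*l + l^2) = (-20*d^3 - 21*d^2*l + l^3)/(3*d^2 - 4*d*l + l^2)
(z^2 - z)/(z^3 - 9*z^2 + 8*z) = 1/(z - 8)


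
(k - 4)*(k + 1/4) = k^2 - 15*k/4 - 1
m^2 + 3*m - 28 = (m - 4)*(m + 7)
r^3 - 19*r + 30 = (r - 3)*(r - 2)*(r + 5)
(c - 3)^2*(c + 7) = c^3 + c^2 - 33*c + 63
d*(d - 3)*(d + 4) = d^3 + d^2 - 12*d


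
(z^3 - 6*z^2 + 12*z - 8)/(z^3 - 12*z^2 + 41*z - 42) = (z^2 - 4*z + 4)/(z^2 - 10*z + 21)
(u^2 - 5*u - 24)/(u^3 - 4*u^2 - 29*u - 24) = 1/(u + 1)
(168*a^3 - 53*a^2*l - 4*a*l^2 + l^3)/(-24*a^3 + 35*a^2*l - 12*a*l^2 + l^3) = (-7*a - l)/(a - l)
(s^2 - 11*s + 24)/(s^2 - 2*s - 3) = (s - 8)/(s + 1)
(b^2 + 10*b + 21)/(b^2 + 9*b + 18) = (b + 7)/(b + 6)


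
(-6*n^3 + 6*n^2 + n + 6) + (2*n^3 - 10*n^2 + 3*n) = -4*n^3 - 4*n^2 + 4*n + 6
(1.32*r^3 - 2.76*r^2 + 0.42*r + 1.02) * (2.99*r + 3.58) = 3.9468*r^4 - 3.5268*r^3 - 8.625*r^2 + 4.5534*r + 3.6516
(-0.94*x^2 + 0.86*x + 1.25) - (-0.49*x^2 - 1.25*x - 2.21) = -0.45*x^2 + 2.11*x + 3.46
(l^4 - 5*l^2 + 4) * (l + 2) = l^5 + 2*l^4 - 5*l^3 - 10*l^2 + 4*l + 8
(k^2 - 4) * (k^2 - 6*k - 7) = k^4 - 6*k^3 - 11*k^2 + 24*k + 28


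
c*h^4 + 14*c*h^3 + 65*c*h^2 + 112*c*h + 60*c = (h + 2)*(h + 5)*(h + 6)*(c*h + c)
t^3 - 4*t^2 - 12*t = t*(t - 6)*(t + 2)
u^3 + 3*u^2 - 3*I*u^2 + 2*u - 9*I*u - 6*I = (u + 1)*(u + 2)*(u - 3*I)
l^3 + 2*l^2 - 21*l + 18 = (l - 3)*(l - 1)*(l + 6)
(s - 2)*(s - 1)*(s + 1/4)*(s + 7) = s^4 + 17*s^3/4 - 18*s^2 + 37*s/4 + 7/2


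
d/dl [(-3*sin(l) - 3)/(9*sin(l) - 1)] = 30*cos(l)/(9*sin(l) - 1)^2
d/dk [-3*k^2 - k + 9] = -6*k - 1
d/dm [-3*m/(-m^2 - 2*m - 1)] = 3*(1 - m)/(m^3 + 3*m^2 + 3*m + 1)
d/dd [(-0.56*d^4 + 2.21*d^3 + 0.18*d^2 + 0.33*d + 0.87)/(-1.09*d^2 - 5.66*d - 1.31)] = (1.2208*d^5 + 7.0999*d^4 - 22.0828*d^3 - 9.3444*d^2 + 1.425*d + 4.4919)/(1.1881*d^4 + 12.3388*d^3 + 34.8914*d^2 + 14.8292*d + 1.7161)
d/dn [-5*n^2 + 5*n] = 5 - 10*n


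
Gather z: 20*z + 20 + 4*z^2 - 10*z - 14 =4*z^2 + 10*z + 6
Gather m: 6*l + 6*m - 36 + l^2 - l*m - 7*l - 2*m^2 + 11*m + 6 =l^2 - l - 2*m^2 + m*(17 - l) - 30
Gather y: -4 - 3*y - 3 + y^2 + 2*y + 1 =y^2 - y - 6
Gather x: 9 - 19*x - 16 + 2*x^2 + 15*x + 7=2*x^2 - 4*x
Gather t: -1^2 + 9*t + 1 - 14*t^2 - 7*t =-14*t^2 + 2*t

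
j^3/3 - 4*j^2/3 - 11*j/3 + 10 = (j/3 + 1)*(j - 5)*(j - 2)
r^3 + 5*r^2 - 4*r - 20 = (r - 2)*(r + 2)*(r + 5)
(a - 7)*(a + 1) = a^2 - 6*a - 7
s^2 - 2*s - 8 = (s - 4)*(s + 2)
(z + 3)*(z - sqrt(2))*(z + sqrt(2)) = z^3 + 3*z^2 - 2*z - 6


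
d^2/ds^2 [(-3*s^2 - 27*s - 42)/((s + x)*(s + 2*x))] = 6*(3*s^3*x - 9*s^3 + 6*s^2*x^2 - 42*s^2 + 54*s*x^2 - 126*s*x - 4*x^4 + 54*x^3 - 98*x^2)/(s^6 + 9*s^5*x + 33*s^4*x^2 + 63*s^3*x^3 + 66*s^2*x^4 + 36*s*x^5 + 8*x^6)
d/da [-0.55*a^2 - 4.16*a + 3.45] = -1.1*a - 4.16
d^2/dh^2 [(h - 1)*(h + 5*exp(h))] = 5*h*exp(h) + 5*exp(h) + 2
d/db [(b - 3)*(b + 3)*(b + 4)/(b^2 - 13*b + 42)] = (b^4 - 26*b^3 + 83*b^2 + 408*b - 846)/(b^4 - 26*b^3 + 253*b^2 - 1092*b + 1764)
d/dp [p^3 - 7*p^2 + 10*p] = 3*p^2 - 14*p + 10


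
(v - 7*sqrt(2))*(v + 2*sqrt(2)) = v^2 - 5*sqrt(2)*v - 28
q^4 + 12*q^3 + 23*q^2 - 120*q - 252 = (q - 3)*(q + 2)*(q + 6)*(q + 7)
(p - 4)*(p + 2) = p^2 - 2*p - 8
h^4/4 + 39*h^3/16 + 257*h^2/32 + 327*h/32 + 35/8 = (h/4 + 1)*(h + 1)*(h + 5/4)*(h + 7/2)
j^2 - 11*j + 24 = (j - 8)*(j - 3)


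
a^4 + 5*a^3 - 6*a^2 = a^2*(a - 1)*(a + 6)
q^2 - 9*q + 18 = (q - 6)*(q - 3)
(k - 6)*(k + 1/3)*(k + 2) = k^3 - 11*k^2/3 - 40*k/3 - 4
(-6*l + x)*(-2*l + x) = 12*l^2 - 8*l*x + x^2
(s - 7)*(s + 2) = s^2 - 5*s - 14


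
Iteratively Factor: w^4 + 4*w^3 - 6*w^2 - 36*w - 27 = (w - 3)*(w^3 + 7*w^2 + 15*w + 9) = (w - 3)*(w + 1)*(w^2 + 6*w + 9) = (w - 3)*(w + 1)*(w + 3)*(w + 3)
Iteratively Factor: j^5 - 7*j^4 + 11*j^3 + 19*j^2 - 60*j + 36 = (j - 1)*(j^4 - 6*j^3 + 5*j^2 + 24*j - 36) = (j - 1)*(j + 2)*(j^3 - 8*j^2 + 21*j - 18) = (j - 2)*(j - 1)*(j + 2)*(j^2 - 6*j + 9) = (j - 3)*(j - 2)*(j - 1)*(j + 2)*(j - 3)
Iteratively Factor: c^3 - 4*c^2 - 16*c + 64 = (c + 4)*(c^2 - 8*c + 16) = (c - 4)*(c + 4)*(c - 4)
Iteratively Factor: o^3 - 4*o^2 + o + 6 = (o + 1)*(o^2 - 5*o + 6) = (o - 2)*(o + 1)*(o - 3)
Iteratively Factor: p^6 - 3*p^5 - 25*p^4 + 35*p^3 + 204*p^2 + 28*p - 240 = (p - 1)*(p^5 - 2*p^4 - 27*p^3 + 8*p^2 + 212*p + 240) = (p - 1)*(p + 2)*(p^4 - 4*p^3 - 19*p^2 + 46*p + 120) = (p - 5)*(p - 1)*(p + 2)*(p^3 + p^2 - 14*p - 24) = (p - 5)*(p - 1)*(p + 2)^2*(p^2 - p - 12) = (p - 5)*(p - 4)*(p - 1)*(p + 2)^2*(p + 3)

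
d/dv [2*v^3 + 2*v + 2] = 6*v^2 + 2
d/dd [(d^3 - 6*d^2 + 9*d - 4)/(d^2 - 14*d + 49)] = (d^3 - 21*d^2 + 75*d - 55)/(d^3 - 21*d^2 + 147*d - 343)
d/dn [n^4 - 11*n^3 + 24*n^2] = n*(4*n^2 - 33*n + 48)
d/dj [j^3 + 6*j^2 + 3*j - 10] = 3*j^2 + 12*j + 3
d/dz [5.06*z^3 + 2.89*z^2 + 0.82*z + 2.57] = 15.18*z^2 + 5.78*z + 0.82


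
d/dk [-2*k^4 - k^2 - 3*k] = -8*k^3 - 2*k - 3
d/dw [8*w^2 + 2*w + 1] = 16*w + 2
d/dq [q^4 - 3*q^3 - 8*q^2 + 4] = q*(4*q^2 - 9*q - 16)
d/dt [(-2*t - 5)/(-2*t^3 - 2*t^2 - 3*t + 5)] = (4*t^3 + 4*t^2 + 6*t - (2*t + 5)*(6*t^2 + 4*t + 3) - 10)/(2*t^3 + 2*t^2 + 3*t - 5)^2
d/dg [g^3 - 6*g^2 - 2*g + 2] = 3*g^2 - 12*g - 2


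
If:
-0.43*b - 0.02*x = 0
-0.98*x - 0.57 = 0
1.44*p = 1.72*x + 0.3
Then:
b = 0.03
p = -0.49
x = -0.58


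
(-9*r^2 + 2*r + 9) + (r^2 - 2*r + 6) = 15 - 8*r^2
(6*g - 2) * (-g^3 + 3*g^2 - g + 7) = -6*g^4 + 20*g^3 - 12*g^2 + 44*g - 14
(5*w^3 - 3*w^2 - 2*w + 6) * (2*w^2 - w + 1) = 10*w^5 - 11*w^4 + 4*w^3 + 11*w^2 - 8*w + 6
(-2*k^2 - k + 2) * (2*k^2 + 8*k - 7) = -4*k^4 - 18*k^3 + 10*k^2 + 23*k - 14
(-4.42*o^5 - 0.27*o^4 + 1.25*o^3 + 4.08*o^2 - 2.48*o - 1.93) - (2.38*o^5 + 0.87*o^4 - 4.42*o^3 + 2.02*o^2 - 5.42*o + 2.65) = -6.8*o^5 - 1.14*o^4 + 5.67*o^3 + 2.06*o^2 + 2.94*o - 4.58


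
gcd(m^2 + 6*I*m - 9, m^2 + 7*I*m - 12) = m + 3*I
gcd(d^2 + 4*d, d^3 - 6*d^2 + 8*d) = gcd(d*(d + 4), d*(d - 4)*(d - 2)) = d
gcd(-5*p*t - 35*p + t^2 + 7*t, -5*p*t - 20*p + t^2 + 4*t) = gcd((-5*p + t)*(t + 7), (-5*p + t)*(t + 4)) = 5*p - t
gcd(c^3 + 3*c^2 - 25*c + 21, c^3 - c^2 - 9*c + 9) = c^2 - 4*c + 3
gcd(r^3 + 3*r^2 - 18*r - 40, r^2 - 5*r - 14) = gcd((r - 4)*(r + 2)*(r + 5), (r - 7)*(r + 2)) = r + 2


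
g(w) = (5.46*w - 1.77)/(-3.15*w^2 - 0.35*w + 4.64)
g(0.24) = -0.11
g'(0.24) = 1.20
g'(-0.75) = 4.36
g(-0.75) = -1.87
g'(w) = (5.46*w - 1.77)*(6.3*w + 0.35)/(-3.15*w^2 - 0.35*w + 4.64)^2 + 5.46/(-3.15*w^2 - 0.35*w + 4.64) = (17.199*w^2 - 11.151*w + 24.7149)/(9.9225*w^4 + 2.205*w^3 - 29.1095*w^2 - 3.248*w + 21.5296)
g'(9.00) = 0.02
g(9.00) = -0.19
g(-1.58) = 3.89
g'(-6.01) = 0.06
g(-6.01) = 0.32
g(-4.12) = 0.51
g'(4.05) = 0.11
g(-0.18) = -0.60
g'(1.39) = 11.36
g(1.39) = -3.01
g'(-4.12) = 0.16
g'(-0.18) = 1.29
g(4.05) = -0.42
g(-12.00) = 0.15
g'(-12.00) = 0.01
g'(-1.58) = 11.96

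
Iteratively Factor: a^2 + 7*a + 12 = (a + 4)*(a + 3)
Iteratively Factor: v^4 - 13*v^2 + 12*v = (v)*(v^3 - 13*v + 12) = v*(v + 4)*(v^2 - 4*v + 3) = v*(v - 1)*(v + 4)*(v - 3)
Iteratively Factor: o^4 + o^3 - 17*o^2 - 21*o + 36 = (o - 1)*(o^3 + 2*o^2 - 15*o - 36) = (o - 1)*(o + 3)*(o^2 - o - 12) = (o - 1)*(o + 3)^2*(o - 4)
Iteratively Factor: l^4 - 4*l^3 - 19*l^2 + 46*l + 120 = (l + 2)*(l^3 - 6*l^2 - 7*l + 60) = (l - 4)*(l + 2)*(l^2 - 2*l - 15) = (l - 5)*(l - 4)*(l + 2)*(l + 3)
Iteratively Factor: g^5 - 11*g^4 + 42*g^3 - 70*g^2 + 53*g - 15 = (g - 1)*(g^4 - 10*g^3 + 32*g^2 - 38*g + 15) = (g - 5)*(g - 1)*(g^3 - 5*g^2 + 7*g - 3) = (g - 5)*(g - 3)*(g - 1)*(g^2 - 2*g + 1) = (g - 5)*(g - 3)*(g - 1)^2*(g - 1)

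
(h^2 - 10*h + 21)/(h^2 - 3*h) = (h - 7)/h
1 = 1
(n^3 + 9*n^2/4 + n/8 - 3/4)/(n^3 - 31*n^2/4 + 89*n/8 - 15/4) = (4*n^2 + 11*n + 6)/(4*n^2 - 29*n + 30)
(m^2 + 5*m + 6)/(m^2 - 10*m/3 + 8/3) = 3*(m^2 + 5*m + 6)/(3*m^2 - 10*m + 8)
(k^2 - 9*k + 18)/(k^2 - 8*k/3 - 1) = 3*(k - 6)/(3*k + 1)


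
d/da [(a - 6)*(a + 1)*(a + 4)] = 3*a^2 - 2*a - 26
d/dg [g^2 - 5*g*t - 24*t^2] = 2*g - 5*t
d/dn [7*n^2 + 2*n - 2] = 14*n + 2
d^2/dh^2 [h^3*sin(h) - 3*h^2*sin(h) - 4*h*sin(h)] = -h^3*sin(h) + 3*h^2*sin(h) + 6*h^2*cos(h) + 10*h*sin(h) - 12*h*cos(h) - 6*sin(h) - 8*cos(h)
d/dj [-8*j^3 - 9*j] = -24*j^2 - 9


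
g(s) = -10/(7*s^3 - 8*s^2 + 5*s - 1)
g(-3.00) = 0.04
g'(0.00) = 50.00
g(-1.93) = 0.11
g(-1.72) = 0.15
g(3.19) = -0.06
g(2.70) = -0.11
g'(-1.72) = 0.20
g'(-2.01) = 0.12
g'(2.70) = 0.14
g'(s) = -10*(-21*s^2 + 16*s - 5)/(7*s^3 - 8*s^2 + 5*s - 1)^2 = 10*(21*s^2 - 16*s + 5)/(7*s^3 - 8*s^2 + 5*s - 1)^2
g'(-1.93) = 0.14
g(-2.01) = 0.10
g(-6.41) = 0.00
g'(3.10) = 0.07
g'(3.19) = 0.06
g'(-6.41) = 0.00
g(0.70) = -10.19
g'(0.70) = 42.50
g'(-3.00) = 0.03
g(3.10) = -0.07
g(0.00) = 10.00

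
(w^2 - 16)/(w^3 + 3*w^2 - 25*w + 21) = (w^2 - 16)/(w^3 + 3*w^2 - 25*w + 21)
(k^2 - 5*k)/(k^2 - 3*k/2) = 2*(k - 5)/(2*k - 3)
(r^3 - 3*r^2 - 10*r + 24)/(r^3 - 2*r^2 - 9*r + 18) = (r - 4)/(r - 3)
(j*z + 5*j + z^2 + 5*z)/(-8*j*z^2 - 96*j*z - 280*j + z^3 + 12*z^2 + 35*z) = (j + z)/(-8*j*z - 56*j + z^2 + 7*z)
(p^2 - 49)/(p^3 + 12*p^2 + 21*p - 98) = (p - 7)/(p^2 + 5*p - 14)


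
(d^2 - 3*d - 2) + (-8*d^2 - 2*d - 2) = -7*d^2 - 5*d - 4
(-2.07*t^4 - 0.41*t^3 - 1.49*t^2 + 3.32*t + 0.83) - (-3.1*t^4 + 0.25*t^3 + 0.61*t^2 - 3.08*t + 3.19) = 1.03*t^4 - 0.66*t^3 - 2.1*t^2 + 6.4*t - 2.36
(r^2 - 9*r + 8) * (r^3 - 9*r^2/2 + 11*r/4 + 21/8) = r^5 - 27*r^4/2 + 205*r^3/4 - 465*r^2/8 - 13*r/8 + 21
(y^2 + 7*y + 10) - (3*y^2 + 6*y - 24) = -2*y^2 + y + 34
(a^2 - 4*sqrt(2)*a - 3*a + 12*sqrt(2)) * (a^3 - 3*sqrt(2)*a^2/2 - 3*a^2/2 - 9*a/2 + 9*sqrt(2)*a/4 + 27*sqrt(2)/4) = a^5 - 11*sqrt(2)*a^4/2 - 9*a^4/2 + 12*a^3 + 99*sqrt(2)*a^3/4 - 81*a^2/2 - 297*sqrt(2)*a/4 + 162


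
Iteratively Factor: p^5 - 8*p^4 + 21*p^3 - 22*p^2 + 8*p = (p - 1)*(p^4 - 7*p^3 + 14*p^2 - 8*p) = (p - 1)^2*(p^3 - 6*p^2 + 8*p) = (p - 4)*(p - 1)^2*(p^2 - 2*p) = p*(p - 4)*(p - 1)^2*(p - 2)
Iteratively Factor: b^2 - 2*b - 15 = (b + 3)*(b - 5)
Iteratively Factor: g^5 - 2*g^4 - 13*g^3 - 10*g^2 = (g)*(g^4 - 2*g^3 - 13*g^2 - 10*g) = g*(g + 2)*(g^3 - 4*g^2 - 5*g) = g*(g - 5)*(g + 2)*(g^2 + g) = g*(g - 5)*(g + 1)*(g + 2)*(g)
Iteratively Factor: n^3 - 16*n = (n - 4)*(n^2 + 4*n) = (n - 4)*(n + 4)*(n)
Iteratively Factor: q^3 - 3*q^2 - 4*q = (q - 4)*(q^2 + q) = q*(q - 4)*(q + 1)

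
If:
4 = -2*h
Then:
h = -2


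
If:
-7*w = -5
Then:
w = 5/7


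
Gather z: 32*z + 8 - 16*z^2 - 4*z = -16*z^2 + 28*z + 8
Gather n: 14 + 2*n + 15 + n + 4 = 3*n + 33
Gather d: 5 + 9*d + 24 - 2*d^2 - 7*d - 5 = -2*d^2 + 2*d + 24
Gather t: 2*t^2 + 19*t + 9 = 2*t^2 + 19*t + 9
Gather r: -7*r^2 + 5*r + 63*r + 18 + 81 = -7*r^2 + 68*r + 99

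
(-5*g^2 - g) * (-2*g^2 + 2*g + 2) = 10*g^4 - 8*g^3 - 12*g^2 - 2*g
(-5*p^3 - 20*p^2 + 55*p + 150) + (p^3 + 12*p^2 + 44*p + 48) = -4*p^3 - 8*p^2 + 99*p + 198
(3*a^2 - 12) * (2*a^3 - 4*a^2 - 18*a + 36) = 6*a^5 - 12*a^4 - 78*a^3 + 156*a^2 + 216*a - 432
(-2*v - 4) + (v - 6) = -v - 10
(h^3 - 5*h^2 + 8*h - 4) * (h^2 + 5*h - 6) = h^5 - 23*h^3 + 66*h^2 - 68*h + 24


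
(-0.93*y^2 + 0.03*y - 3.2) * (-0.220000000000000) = 0.2046*y^2 - 0.0066*y + 0.704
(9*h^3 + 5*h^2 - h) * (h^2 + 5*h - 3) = 9*h^5 + 50*h^4 - 3*h^3 - 20*h^2 + 3*h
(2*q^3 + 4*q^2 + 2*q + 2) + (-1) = 2*q^3 + 4*q^2 + 2*q + 1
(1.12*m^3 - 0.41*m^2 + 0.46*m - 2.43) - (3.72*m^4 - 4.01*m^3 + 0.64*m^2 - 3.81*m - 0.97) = -3.72*m^4 + 5.13*m^3 - 1.05*m^2 + 4.27*m - 1.46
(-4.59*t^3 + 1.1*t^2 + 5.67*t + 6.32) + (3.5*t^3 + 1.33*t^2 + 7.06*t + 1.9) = -1.09*t^3 + 2.43*t^2 + 12.73*t + 8.22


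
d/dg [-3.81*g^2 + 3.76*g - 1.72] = 3.76 - 7.62*g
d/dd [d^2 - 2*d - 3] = 2*d - 2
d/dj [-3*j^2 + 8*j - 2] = 8 - 6*j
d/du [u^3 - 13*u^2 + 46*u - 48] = 3*u^2 - 26*u + 46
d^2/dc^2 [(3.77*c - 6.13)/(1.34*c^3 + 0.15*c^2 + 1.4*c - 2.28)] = (40.616472*c^5 - 127.537716*c^4 - 33.68947*c^3 + 68.390418*c^2 - 112.358016*c - 4.15484)/(2.406104*c^9 + 0.80802*c^8 + 7.63197*c^7 - 10.590129*c^6 + 5.22402*c^5 - 24.93558*c^4 + 20.768768*c^3 - 11.06712*c^2 + 21.83328*c - 11.852352)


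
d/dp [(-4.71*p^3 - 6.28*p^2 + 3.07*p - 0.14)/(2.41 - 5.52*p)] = (51.9984*p^3 + 0.612299999999998*p^2 - 30.2696*p + 6.6259)/(30.4704*p^2 - 26.6064*p + 5.8081)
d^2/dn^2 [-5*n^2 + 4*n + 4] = -10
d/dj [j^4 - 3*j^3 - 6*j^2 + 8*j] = 4*j^3 - 9*j^2 - 12*j + 8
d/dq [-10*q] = -10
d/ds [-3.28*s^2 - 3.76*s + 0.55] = -6.56*s - 3.76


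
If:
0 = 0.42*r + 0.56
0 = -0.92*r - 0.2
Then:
No Solution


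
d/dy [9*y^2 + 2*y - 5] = 18*y + 2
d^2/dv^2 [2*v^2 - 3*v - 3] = 4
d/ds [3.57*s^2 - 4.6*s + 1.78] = 7.14*s - 4.6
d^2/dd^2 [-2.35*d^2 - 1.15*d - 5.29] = -4.70000000000000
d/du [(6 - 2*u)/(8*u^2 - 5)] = 2*(-8*u^2 + 16*u*(u - 3) + 5)/(8*u^2 - 5)^2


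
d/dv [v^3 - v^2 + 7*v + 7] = 3*v^2 - 2*v + 7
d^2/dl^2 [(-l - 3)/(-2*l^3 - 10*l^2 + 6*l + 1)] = 4*(2*(l + 3)*(3*l^2 + 10*l - 3)^2 + (-3*l^2 - 10*l - (l + 3)*(3*l + 5) + 3)*(2*l^3 + 10*l^2 - 6*l - 1))/(2*l^3 + 10*l^2 - 6*l - 1)^3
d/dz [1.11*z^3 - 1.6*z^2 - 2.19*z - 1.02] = 3.33*z^2 - 3.2*z - 2.19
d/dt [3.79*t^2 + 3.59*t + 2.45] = 7.58*t + 3.59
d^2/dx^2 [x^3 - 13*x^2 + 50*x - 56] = 6*x - 26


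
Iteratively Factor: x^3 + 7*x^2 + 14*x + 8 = (x + 4)*(x^2 + 3*x + 2) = (x + 1)*(x + 4)*(x + 2)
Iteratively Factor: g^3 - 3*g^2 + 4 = (g - 2)*(g^2 - g - 2) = (g - 2)*(g + 1)*(g - 2)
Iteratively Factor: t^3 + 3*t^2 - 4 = (t + 2)*(t^2 + t - 2) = (t - 1)*(t + 2)*(t + 2)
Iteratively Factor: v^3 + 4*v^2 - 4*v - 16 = (v + 4)*(v^2 - 4) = (v + 2)*(v + 4)*(v - 2)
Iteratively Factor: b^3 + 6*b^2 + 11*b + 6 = (b + 1)*(b^2 + 5*b + 6) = (b + 1)*(b + 3)*(b + 2)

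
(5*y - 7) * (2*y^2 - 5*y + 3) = 10*y^3 - 39*y^2 + 50*y - 21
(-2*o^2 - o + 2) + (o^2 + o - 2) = -o^2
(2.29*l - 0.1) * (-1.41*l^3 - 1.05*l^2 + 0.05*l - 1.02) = -3.2289*l^4 - 2.2635*l^3 + 0.2195*l^2 - 2.3408*l + 0.102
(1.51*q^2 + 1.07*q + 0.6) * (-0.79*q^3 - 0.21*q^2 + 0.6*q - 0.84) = -1.1929*q^5 - 1.1624*q^4 + 0.2073*q^3 - 0.7524*q^2 - 0.5388*q - 0.504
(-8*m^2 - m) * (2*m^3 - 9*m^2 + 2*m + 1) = -16*m^5 + 70*m^4 - 7*m^3 - 10*m^2 - m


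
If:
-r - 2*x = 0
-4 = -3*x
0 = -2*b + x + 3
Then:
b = 13/6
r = -8/3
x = 4/3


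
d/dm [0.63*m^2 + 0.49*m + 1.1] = 1.26*m + 0.49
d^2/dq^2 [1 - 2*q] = 0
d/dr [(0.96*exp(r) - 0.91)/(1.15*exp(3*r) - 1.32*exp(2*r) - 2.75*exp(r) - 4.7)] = (-2.208*exp(3*r) + 4.4067*exp(2*r) - 2.4024*exp(r) - 7.0145)*exp(r)/(1.3225*exp(6*r) - 3.036*exp(5*r) - 4.5826*exp(4*r) - 3.55*exp(3*r) + 19.9705*exp(2*r) + 25.85*exp(r) + 22.09)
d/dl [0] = 0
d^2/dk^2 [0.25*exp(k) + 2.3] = 0.25*exp(k)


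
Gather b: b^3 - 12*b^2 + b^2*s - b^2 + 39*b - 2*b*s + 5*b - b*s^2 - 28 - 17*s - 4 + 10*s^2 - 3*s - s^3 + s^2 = b^3 + b^2*(s - 13) + b*(-s^2 - 2*s + 44) - s^3 + 11*s^2 - 20*s - 32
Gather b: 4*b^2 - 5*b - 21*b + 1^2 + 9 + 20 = 4*b^2 - 26*b + 30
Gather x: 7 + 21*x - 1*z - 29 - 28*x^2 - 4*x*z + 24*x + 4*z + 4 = -28*x^2 + x*(45 - 4*z) + 3*z - 18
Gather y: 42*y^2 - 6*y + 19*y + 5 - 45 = 42*y^2 + 13*y - 40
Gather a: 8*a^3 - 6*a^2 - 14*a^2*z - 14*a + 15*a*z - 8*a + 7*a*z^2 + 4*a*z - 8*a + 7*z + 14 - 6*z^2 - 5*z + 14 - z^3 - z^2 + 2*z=8*a^3 + a^2*(-14*z - 6) + a*(7*z^2 + 19*z - 30) - z^3 - 7*z^2 + 4*z + 28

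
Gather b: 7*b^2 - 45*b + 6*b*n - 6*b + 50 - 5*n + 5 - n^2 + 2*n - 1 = 7*b^2 + b*(6*n - 51) - n^2 - 3*n + 54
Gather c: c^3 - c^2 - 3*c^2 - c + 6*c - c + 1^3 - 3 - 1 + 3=c^3 - 4*c^2 + 4*c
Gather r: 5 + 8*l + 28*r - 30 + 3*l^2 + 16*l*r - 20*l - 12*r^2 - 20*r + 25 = 3*l^2 - 12*l - 12*r^2 + r*(16*l + 8)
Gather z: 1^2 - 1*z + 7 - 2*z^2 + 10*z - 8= -2*z^2 + 9*z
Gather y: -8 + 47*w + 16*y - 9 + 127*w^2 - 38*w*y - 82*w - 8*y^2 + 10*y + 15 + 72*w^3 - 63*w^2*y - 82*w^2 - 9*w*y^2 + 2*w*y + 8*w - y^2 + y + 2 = 72*w^3 + 45*w^2 - 27*w + y^2*(-9*w - 9) + y*(-63*w^2 - 36*w + 27)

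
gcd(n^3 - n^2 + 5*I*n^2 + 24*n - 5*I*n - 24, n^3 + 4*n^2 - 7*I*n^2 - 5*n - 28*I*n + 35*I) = n - 1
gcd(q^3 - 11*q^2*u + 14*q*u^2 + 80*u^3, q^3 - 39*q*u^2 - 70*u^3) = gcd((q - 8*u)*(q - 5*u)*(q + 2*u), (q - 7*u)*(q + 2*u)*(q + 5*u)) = q + 2*u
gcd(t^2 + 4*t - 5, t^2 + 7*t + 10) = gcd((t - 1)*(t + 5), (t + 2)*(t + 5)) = t + 5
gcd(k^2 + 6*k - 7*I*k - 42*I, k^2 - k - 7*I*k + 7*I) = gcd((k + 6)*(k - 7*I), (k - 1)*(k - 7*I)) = k - 7*I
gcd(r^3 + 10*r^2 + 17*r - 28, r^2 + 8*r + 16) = r + 4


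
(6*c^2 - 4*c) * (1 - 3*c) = -18*c^3 + 18*c^2 - 4*c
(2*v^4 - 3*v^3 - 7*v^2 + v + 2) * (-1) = -2*v^4 + 3*v^3 + 7*v^2 - v - 2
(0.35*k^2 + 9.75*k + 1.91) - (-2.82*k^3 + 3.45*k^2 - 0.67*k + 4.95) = 2.82*k^3 - 3.1*k^2 + 10.42*k - 3.04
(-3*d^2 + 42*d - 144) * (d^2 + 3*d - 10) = -3*d^4 + 33*d^3 + 12*d^2 - 852*d + 1440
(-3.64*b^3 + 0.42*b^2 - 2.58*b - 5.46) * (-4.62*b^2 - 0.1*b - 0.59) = 16.8168*b^5 - 1.5764*b^4 + 14.0252*b^3 + 25.2354*b^2 + 2.0682*b + 3.2214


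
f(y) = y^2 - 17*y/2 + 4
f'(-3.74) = -15.98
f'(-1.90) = -12.30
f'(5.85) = 3.20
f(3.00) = -12.50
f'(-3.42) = -15.34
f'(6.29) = 4.08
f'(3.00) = -2.50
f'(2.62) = -3.26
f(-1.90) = 23.76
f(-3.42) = 44.77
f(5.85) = -11.50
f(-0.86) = 12.05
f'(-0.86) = -10.22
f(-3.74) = 49.78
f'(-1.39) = -11.28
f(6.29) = -9.90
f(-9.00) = 161.50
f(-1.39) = 17.75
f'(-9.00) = -26.50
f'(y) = 2*y - 17/2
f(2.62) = -11.41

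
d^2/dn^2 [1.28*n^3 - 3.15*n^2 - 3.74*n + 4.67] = 7.68*n - 6.3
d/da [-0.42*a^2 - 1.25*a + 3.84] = -0.84*a - 1.25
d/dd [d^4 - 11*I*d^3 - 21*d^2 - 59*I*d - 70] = 4*d^3 - 33*I*d^2 - 42*d - 59*I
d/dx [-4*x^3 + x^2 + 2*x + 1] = -12*x^2 + 2*x + 2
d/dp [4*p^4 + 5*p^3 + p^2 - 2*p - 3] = 16*p^3 + 15*p^2 + 2*p - 2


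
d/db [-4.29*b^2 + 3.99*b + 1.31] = 3.99 - 8.58*b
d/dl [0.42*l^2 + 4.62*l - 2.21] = 0.84*l + 4.62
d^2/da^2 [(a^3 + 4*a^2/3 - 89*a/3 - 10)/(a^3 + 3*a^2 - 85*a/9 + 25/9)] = 6*(-405*a^6 - 14742*a^5 - 74331*a^4 - 168756*a^3 + 96165*a^2 + 412650*a - 383125)/(729*a^9 + 6561*a^8 - 972*a^7 - 98172*a^6 + 45630*a^5 + 525150*a^4 - 941500*a^3 + 592500*a^2 - 159375*a + 15625)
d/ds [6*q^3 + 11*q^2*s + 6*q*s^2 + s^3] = 11*q^2 + 12*q*s + 3*s^2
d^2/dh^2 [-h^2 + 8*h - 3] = -2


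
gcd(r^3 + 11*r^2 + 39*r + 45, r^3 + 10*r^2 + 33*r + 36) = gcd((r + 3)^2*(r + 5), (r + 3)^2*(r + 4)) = r^2 + 6*r + 9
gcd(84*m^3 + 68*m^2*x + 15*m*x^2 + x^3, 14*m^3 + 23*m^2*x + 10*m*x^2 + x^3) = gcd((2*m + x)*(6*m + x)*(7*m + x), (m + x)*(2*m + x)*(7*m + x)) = 14*m^2 + 9*m*x + x^2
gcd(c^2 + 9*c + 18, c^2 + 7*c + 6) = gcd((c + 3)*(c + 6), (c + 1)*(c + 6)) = c + 6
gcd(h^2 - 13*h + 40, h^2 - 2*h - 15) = h - 5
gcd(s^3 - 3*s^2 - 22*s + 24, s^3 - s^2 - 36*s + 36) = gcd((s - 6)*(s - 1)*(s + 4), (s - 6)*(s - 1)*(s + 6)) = s^2 - 7*s + 6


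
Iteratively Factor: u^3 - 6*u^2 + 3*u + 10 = (u - 5)*(u^2 - u - 2) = (u - 5)*(u + 1)*(u - 2)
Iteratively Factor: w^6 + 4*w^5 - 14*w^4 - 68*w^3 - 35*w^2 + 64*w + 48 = (w + 1)*(w^5 + 3*w^4 - 17*w^3 - 51*w^2 + 16*w + 48) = (w + 1)*(w + 4)*(w^4 - w^3 - 13*w^2 + w + 12) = (w + 1)*(w + 3)*(w + 4)*(w^3 - 4*w^2 - w + 4) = (w - 1)*(w + 1)*(w + 3)*(w + 4)*(w^2 - 3*w - 4) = (w - 4)*(w - 1)*(w + 1)*(w + 3)*(w + 4)*(w + 1)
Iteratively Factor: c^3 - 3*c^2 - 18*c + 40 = (c - 5)*(c^2 + 2*c - 8) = (c - 5)*(c + 4)*(c - 2)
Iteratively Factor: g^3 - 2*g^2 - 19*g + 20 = (g - 1)*(g^2 - g - 20) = (g - 1)*(g + 4)*(g - 5)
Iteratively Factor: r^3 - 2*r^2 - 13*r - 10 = (r + 2)*(r^2 - 4*r - 5) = (r - 5)*(r + 2)*(r + 1)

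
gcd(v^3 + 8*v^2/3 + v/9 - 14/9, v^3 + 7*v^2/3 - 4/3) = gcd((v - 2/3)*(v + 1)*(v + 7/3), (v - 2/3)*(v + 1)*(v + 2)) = v^2 + v/3 - 2/3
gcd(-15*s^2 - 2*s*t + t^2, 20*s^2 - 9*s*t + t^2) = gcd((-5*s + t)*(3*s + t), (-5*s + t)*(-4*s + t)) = 5*s - t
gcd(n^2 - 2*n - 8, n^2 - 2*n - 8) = n^2 - 2*n - 8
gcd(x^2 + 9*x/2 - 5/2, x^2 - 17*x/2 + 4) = x - 1/2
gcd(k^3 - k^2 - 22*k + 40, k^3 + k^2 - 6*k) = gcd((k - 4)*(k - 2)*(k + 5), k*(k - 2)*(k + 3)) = k - 2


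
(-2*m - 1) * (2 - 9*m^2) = 18*m^3 + 9*m^2 - 4*m - 2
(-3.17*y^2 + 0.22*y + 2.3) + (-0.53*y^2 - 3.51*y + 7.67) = -3.7*y^2 - 3.29*y + 9.97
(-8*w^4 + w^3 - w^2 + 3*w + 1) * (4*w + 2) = -32*w^5 - 12*w^4 - 2*w^3 + 10*w^2 + 10*w + 2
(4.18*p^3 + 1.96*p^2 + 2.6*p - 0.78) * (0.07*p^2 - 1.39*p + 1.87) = 0.2926*p^5 - 5.673*p^4 + 5.2742*p^3 - 0.00340000000000007*p^2 + 5.9462*p - 1.4586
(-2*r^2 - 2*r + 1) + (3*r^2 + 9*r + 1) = r^2 + 7*r + 2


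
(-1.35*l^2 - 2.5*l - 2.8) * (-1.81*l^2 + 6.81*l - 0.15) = 2.4435*l^4 - 4.6685*l^3 - 11.7545*l^2 - 18.693*l + 0.42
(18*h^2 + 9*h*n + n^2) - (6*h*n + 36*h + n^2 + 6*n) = 18*h^2 + 3*h*n - 36*h - 6*n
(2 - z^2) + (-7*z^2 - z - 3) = -8*z^2 - z - 1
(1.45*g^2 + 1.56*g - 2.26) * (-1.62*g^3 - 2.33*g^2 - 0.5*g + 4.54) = -2.349*g^5 - 5.9057*g^4 - 0.6986*g^3 + 11.0688*g^2 + 8.2124*g - 10.2604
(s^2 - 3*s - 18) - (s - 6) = s^2 - 4*s - 12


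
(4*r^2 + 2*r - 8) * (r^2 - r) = 4*r^4 - 2*r^3 - 10*r^2 + 8*r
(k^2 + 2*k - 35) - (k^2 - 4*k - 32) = 6*k - 3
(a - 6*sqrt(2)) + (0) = a - 6*sqrt(2)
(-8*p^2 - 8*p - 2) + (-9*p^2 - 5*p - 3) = -17*p^2 - 13*p - 5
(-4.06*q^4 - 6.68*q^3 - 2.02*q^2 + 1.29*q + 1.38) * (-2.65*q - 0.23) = 10.759*q^5 + 18.6358*q^4 + 6.8894*q^3 - 2.9539*q^2 - 3.9537*q - 0.3174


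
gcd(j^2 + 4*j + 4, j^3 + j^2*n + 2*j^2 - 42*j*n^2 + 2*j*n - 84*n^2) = j + 2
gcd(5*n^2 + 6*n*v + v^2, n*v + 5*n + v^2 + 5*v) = n + v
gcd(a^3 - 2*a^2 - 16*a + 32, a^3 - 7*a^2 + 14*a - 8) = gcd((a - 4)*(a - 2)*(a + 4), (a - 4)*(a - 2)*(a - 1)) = a^2 - 6*a + 8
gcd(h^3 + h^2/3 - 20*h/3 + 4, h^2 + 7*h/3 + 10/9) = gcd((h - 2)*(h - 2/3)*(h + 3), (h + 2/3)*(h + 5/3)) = 1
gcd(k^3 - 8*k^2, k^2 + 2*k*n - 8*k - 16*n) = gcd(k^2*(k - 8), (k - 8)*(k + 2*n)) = k - 8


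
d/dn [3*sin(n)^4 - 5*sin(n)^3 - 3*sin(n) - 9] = 3*(4*sin(n)^3 - 5*sin(n)^2 - 1)*cos(n)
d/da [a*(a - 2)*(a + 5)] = 3*a^2 + 6*a - 10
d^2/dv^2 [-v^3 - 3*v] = -6*v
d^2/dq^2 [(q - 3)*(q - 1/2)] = 2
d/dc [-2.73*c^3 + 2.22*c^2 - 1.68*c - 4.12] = -8.19*c^2 + 4.44*c - 1.68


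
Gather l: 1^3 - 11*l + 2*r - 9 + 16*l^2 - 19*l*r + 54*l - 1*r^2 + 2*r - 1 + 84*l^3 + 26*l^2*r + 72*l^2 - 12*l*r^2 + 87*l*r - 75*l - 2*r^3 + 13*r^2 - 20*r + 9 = 84*l^3 + l^2*(26*r + 88) + l*(-12*r^2 + 68*r - 32) - 2*r^3 + 12*r^2 - 16*r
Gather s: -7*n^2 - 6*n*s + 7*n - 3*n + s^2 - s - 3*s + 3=-7*n^2 + 4*n + s^2 + s*(-6*n - 4) + 3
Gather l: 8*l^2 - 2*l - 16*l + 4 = 8*l^2 - 18*l + 4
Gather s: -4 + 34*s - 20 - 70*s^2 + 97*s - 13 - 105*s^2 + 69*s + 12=-175*s^2 + 200*s - 25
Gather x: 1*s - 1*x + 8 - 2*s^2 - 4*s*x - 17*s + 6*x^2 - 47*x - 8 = -2*s^2 - 16*s + 6*x^2 + x*(-4*s - 48)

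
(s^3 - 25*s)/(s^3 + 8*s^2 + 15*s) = (s - 5)/(s + 3)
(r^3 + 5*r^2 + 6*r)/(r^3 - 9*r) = (r + 2)/(r - 3)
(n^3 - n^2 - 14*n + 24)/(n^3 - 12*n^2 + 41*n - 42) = (n + 4)/(n - 7)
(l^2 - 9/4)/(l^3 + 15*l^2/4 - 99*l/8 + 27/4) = 2*(2*l + 3)/(4*l^2 + 21*l - 18)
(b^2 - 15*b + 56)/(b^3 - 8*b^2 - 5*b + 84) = (b - 8)/(b^2 - b - 12)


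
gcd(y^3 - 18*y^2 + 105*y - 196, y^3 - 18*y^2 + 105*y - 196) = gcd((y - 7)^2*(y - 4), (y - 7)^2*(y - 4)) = y^3 - 18*y^2 + 105*y - 196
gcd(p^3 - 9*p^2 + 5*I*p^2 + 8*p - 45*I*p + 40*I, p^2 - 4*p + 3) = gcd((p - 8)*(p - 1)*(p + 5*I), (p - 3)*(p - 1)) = p - 1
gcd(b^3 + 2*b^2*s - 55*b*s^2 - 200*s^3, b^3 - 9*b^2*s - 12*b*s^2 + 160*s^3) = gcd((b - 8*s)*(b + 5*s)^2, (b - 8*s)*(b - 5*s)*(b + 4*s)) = -b + 8*s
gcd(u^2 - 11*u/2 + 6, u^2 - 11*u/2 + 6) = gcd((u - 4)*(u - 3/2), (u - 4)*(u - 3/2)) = u^2 - 11*u/2 + 6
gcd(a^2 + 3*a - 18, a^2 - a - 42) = a + 6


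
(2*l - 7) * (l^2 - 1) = 2*l^3 - 7*l^2 - 2*l + 7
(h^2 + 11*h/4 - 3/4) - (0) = h^2 + 11*h/4 - 3/4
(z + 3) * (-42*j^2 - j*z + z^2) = -42*j^2*z - 126*j^2 - j*z^2 - 3*j*z + z^3 + 3*z^2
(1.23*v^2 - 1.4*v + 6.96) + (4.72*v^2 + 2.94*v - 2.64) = 5.95*v^2 + 1.54*v + 4.32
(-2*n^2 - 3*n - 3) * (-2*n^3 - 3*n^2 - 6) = 4*n^5 + 12*n^4 + 15*n^3 + 21*n^2 + 18*n + 18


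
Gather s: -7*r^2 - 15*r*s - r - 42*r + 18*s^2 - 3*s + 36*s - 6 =-7*r^2 - 43*r + 18*s^2 + s*(33 - 15*r) - 6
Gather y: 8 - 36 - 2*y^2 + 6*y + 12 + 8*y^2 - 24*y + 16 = 6*y^2 - 18*y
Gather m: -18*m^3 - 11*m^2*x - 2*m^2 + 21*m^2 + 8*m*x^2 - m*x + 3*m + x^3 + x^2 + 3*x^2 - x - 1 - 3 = -18*m^3 + m^2*(19 - 11*x) + m*(8*x^2 - x + 3) + x^3 + 4*x^2 - x - 4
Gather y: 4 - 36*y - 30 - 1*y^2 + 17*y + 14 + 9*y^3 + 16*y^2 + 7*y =9*y^3 + 15*y^2 - 12*y - 12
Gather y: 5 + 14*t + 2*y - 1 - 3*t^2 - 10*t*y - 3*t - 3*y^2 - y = -3*t^2 + 11*t - 3*y^2 + y*(1 - 10*t) + 4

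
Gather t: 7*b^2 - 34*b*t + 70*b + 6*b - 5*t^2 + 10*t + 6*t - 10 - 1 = 7*b^2 + 76*b - 5*t^2 + t*(16 - 34*b) - 11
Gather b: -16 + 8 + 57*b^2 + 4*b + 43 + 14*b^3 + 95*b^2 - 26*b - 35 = 14*b^3 + 152*b^2 - 22*b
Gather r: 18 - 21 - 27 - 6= -36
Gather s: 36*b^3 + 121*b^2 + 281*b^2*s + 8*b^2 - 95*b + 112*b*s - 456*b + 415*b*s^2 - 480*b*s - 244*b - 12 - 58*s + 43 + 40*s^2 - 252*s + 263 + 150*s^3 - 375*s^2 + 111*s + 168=36*b^3 + 129*b^2 - 795*b + 150*s^3 + s^2*(415*b - 335) + s*(281*b^2 - 368*b - 199) + 462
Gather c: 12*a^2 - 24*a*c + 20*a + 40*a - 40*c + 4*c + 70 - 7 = 12*a^2 + 60*a + c*(-24*a - 36) + 63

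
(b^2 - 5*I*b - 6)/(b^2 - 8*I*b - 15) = (b - 2*I)/(b - 5*I)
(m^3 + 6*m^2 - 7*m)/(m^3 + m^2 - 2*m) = (m + 7)/(m + 2)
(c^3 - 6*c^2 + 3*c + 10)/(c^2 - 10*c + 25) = (c^2 - c - 2)/(c - 5)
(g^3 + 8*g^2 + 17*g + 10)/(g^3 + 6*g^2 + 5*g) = (g + 2)/g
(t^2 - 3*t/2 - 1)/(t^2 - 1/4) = 2*(t - 2)/(2*t - 1)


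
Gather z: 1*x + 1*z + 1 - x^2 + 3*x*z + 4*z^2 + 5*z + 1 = -x^2 + x + 4*z^2 + z*(3*x + 6) + 2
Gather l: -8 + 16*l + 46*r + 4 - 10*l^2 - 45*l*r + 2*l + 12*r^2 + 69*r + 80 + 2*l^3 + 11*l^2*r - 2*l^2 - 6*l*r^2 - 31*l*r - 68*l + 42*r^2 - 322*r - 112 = 2*l^3 + l^2*(11*r - 12) + l*(-6*r^2 - 76*r - 50) + 54*r^2 - 207*r - 36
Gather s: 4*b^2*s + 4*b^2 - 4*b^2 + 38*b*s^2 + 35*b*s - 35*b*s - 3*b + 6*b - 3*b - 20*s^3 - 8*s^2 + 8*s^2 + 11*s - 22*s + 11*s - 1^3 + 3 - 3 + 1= 4*b^2*s + 38*b*s^2 - 20*s^3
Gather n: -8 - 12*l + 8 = -12*l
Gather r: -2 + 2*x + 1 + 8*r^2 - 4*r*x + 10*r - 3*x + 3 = 8*r^2 + r*(10 - 4*x) - x + 2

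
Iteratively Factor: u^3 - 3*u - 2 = (u - 2)*(u^2 + 2*u + 1) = (u - 2)*(u + 1)*(u + 1)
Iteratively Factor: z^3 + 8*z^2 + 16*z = (z + 4)*(z^2 + 4*z) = (z + 4)^2*(z)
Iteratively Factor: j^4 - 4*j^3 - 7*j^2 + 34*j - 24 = (j - 1)*(j^3 - 3*j^2 - 10*j + 24) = (j - 4)*(j - 1)*(j^2 + j - 6) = (j - 4)*(j - 2)*(j - 1)*(j + 3)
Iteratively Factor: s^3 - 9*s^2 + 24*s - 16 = (s - 1)*(s^2 - 8*s + 16) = (s - 4)*(s - 1)*(s - 4)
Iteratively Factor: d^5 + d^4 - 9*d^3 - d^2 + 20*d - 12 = (d - 1)*(d^4 + 2*d^3 - 7*d^2 - 8*d + 12) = (d - 1)^2*(d^3 + 3*d^2 - 4*d - 12) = (d - 1)^2*(d + 2)*(d^2 + d - 6) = (d - 1)^2*(d + 2)*(d + 3)*(d - 2)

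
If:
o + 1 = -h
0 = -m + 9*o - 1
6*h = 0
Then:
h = 0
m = -10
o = -1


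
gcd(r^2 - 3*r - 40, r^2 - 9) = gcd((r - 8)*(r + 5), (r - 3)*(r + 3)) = 1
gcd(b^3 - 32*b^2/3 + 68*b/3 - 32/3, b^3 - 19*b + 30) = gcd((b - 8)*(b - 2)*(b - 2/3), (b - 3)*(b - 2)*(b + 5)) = b - 2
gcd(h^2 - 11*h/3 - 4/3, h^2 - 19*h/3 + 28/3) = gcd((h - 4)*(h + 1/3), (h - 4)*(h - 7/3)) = h - 4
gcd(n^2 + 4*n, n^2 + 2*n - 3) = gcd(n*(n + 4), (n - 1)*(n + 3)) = 1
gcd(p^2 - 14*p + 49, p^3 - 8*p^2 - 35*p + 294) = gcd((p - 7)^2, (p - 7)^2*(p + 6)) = p^2 - 14*p + 49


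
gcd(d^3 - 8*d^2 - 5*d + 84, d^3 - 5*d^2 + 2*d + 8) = d - 4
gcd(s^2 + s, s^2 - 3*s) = s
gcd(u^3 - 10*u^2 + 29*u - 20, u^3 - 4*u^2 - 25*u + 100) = u^2 - 9*u + 20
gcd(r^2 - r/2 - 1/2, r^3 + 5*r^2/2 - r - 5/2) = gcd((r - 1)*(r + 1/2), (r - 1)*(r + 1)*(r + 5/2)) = r - 1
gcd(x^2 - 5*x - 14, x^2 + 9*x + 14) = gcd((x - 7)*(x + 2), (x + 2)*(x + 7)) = x + 2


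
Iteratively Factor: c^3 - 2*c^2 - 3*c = (c + 1)*(c^2 - 3*c) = c*(c + 1)*(c - 3)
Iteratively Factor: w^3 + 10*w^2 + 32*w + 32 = (w + 2)*(w^2 + 8*w + 16) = (w + 2)*(w + 4)*(w + 4)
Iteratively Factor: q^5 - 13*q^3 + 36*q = (q)*(q^4 - 13*q^2 + 36) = q*(q + 2)*(q^3 - 2*q^2 - 9*q + 18) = q*(q - 3)*(q + 2)*(q^2 + q - 6) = q*(q - 3)*(q - 2)*(q + 2)*(q + 3)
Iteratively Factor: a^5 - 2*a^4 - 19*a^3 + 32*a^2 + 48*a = (a - 3)*(a^4 + a^3 - 16*a^2 - 16*a) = (a - 3)*(a + 4)*(a^3 - 3*a^2 - 4*a) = (a - 4)*(a - 3)*(a + 4)*(a^2 + a) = a*(a - 4)*(a - 3)*(a + 4)*(a + 1)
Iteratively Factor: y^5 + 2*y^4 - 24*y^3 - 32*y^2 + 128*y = (y + 4)*(y^4 - 2*y^3 - 16*y^2 + 32*y) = (y - 4)*(y + 4)*(y^3 + 2*y^2 - 8*y) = (y - 4)*(y - 2)*(y + 4)*(y^2 + 4*y) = y*(y - 4)*(y - 2)*(y + 4)*(y + 4)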